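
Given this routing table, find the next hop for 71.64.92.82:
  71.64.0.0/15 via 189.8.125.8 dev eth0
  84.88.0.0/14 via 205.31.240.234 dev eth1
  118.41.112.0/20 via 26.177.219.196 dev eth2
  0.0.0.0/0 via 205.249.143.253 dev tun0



Longest prefix match for 71.64.92.82:
  /15 71.64.0.0: MATCH
  /14 84.88.0.0: no
  /20 118.41.112.0: no
  /0 0.0.0.0: MATCH
Selected: next-hop 189.8.125.8 via eth0 (matched /15)


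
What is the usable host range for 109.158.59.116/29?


Network: 109.158.59.112
Broadcast: 109.158.59.119
First usable = network + 1
Last usable = broadcast - 1
Range: 109.158.59.113 to 109.158.59.118


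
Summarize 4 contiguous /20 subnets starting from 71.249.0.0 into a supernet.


Original prefix: /20
Number of subnets: 4 = 2^2
New prefix = 20 - 2 = 18
Supernet: 71.249.0.0/18


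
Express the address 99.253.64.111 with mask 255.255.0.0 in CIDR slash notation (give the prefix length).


Binary: 11111111.11111111.00000000.00000000
Count leading 1s
Prefix: /16


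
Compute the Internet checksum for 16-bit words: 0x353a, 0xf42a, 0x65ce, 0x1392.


Sum all words (with carry folding):
+ 0x353a = 0x353a
+ 0xf42a = 0x2965
+ 0x65ce = 0x8f33
+ 0x1392 = 0xa2c5
One's complement: ~0xa2c5
Checksum = 0x5d3a


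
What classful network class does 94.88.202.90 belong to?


First octet: 94
Binary: 01011110
0xxxxxxx -> Class A (1-126)
Class A, default mask 255.0.0.0 (/8)


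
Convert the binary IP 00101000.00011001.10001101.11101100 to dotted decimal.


00101000 = 40
00011001 = 25
10001101 = 141
11101100 = 236
IP: 40.25.141.236


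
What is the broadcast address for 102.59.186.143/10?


Network: 102.0.0.0/10
Host bits = 22
Set all host bits to 1:
Broadcast: 102.63.255.255


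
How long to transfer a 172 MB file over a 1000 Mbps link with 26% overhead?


Effective throughput = 1000 * (1 - 26/100) = 740 Mbps
File size in Mb = 172 * 8 = 1376 Mb
Time = 1376 / 740
Time = 1.8595 seconds


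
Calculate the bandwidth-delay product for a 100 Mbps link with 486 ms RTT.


BDP = bandwidth * RTT
= 100 Mbps * 486 ms
= 100 * 1e6 * 486 / 1000 bits
= 48600000 bits
= 6075000 bytes
= 5932.6172 KB
BDP = 48600000 bits (6075000 bytes)


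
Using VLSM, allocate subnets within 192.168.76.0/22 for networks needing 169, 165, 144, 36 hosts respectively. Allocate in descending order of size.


169 hosts -> /24 (254 usable): 192.168.76.0/24
165 hosts -> /24 (254 usable): 192.168.77.0/24
144 hosts -> /24 (254 usable): 192.168.78.0/24
36 hosts -> /26 (62 usable): 192.168.79.0/26
Allocation: 192.168.76.0/24 (169 hosts, 254 usable); 192.168.77.0/24 (165 hosts, 254 usable); 192.168.78.0/24 (144 hosts, 254 usable); 192.168.79.0/26 (36 hosts, 62 usable)


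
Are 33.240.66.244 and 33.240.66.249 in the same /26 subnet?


Mask: 255.255.255.192
33.240.66.244 AND mask = 33.240.66.192
33.240.66.249 AND mask = 33.240.66.192
Yes, same subnet (33.240.66.192)


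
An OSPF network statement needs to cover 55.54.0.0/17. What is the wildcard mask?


Subnet mask: 255.255.128.0
Wildcard = 255.255.255.255 - subnet mask
255 - 255 = 0
255 - 255 = 0
255 - 128 = 127
255 - 0 = 255
Wildcard: 0.0.127.255


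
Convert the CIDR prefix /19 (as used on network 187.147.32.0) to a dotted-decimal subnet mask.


/19 means 19 network bits, 13 host bits
Binary: 11111111111111111110000000000000
Mask: 255.255.224.0


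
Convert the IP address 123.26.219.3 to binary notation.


123 = 01111011
26 = 00011010
219 = 11011011
3 = 00000011
Binary: 01111011.00011010.11011011.00000011


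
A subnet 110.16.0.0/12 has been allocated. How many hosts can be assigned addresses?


Host bits = 32 - 12 = 20
Total addresses = 2^20 = 1048576
Usable = total - 2 (network and broadcast)
Usable hosts: 1048574


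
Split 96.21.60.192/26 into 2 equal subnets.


New prefix = 26 + 1 = 27
Each subnet has 32 addresses
  96.21.60.192/27
  96.21.60.224/27
Subnets: 96.21.60.192/27, 96.21.60.224/27


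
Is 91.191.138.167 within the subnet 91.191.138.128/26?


Subnet network: 91.191.138.128
Test IP AND mask: 91.191.138.128
Yes, 91.191.138.167 is in 91.191.138.128/26


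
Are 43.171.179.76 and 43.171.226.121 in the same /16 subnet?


Mask: 255.255.0.0
43.171.179.76 AND mask = 43.171.0.0
43.171.226.121 AND mask = 43.171.0.0
Yes, same subnet (43.171.0.0)


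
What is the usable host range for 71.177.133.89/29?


Network: 71.177.133.88
Broadcast: 71.177.133.95
First usable = network + 1
Last usable = broadcast - 1
Range: 71.177.133.89 to 71.177.133.94


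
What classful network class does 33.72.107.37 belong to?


First octet: 33
Binary: 00100001
0xxxxxxx -> Class A (1-126)
Class A, default mask 255.0.0.0 (/8)


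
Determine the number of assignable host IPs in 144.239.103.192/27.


Host bits = 32 - 27 = 5
Total addresses = 2^5 = 32
Usable = total - 2 (network and broadcast)
Usable hosts: 30


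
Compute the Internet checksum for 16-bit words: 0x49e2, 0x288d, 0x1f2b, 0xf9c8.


Sum all words (with carry folding):
+ 0x49e2 = 0x49e2
+ 0x288d = 0x726f
+ 0x1f2b = 0x919a
+ 0xf9c8 = 0x8b63
One's complement: ~0x8b63
Checksum = 0x749c


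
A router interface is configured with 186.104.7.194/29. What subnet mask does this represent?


/29 means 29 network bits, 3 host bits
Binary: 11111111111111111111111111111000
Mask: 255.255.255.248


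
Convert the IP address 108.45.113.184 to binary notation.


108 = 01101100
45 = 00101101
113 = 01110001
184 = 10111000
Binary: 01101100.00101101.01110001.10111000


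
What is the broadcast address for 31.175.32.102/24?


Network: 31.175.32.0/24
Host bits = 8
Set all host bits to 1:
Broadcast: 31.175.32.255


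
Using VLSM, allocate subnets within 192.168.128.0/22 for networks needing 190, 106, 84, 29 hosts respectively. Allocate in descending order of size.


190 hosts -> /24 (254 usable): 192.168.128.0/24
106 hosts -> /25 (126 usable): 192.168.129.0/25
84 hosts -> /25 (126 usable): 192.168.129.128/25
29 hosts -> /27 (30 usable): 192.168.130.0/27
Allocation: 192.168.128.0/24 (190 hosts, 254 usable); 192.168.129.0/25 (106 hosts, 126 usable); 192.168.129.128/25 (84 hosts, 126 usable); 192.168.130.0/27 (29 hosts, 30 usable)


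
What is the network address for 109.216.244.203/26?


IP:   01101101.11011000.11110100.11001011
Mask: 11111111.11111111.11111111.11000000
AND operation:
Net:  01101101.11011000.11110100.11000000
Network: 109.216.244.192/26


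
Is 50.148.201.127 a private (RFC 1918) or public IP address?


RFC 1918 private ranges:
  10.0.0.0/8 (10.0.0.0 - 10.255.255.255)
  172.16.0.0/12 (172.16.0.0 - 172.31.255.255)
  192.168.0.0/16 (192.168.0.0 - 192.168.255.255)
Public (not in any RFC 1918 range)


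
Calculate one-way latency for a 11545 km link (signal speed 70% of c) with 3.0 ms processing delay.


Speed = 0.7 * 3e5 km/s = 210000 km/s
Propagation delay = 11545 / 210000 = 0.055 s = 54.9762 ms
Processing delay = 3.0 ms
Total one-way latency = 57.9762 ms


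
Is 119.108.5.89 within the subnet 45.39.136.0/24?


Subnet network: 45.39.136.0
Test IP AND mask: 119.108.5.0
No, 119.108.5.89 is not in 45.39.136.0/24


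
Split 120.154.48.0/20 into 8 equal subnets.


New prefix = 20 + 3 = 23
Each subnet has 512 addresses
  120.154.48.0/23
  120.154.50.0/23
  120.154.52.0/23
  120.154.54.0/23
  120.154.56.0/23
  120.154.58.0/23
  120.154.60.0/23
  120.154.62.0/23
Subnets: 120.154.48.0/23, 120.154.50.0/23, 120.154.52.0/23, 120.154.54.0/23, 120.154.56.0/23, 120.154.58.0/23, 120.154.60.0/23, 120.154.62.0/23


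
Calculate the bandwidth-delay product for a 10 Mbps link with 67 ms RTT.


BDP = bandwidth * RTT
= 10 Mbps * 67 ms
= 10 * 1e6 * 67 / 1000 bits
= 670000 bits
= 83750 bytes
= 81.7871 KB
BDP = 670000 bits (83750 bytes)


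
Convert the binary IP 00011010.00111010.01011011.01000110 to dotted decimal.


00011010 = 26
00111010 = 58
01011011 = 91
01000110 = 70
IP: 26.58.91.70


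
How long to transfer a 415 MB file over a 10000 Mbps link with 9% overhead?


Effective throughput = 10000 * (1 - 9/100) = 9100 Mbps
File size in Mb = 415 * 8 = 3320 Mb
Time = 3320 / 9100
Time = 0.3648 seconds


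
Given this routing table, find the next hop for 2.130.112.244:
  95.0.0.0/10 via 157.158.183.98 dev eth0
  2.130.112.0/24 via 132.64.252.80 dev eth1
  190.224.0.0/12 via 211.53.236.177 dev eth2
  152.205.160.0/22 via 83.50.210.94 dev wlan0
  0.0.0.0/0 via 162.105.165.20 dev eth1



Longest prefix match for 2.130.112.244:
  /10 95.0.0.0: no
  /24 2.130.112.0: MATCH
  /12 190.224.0.0: no
  /22 152.205.160.0: no
  /0 0.0.0.0: MATCH
Selected: next-hop 132.64.252.80 via eth1 (matched /24)


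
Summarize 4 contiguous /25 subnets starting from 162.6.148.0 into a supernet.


Original prefix: /25
Number of subnets: 4 = 2^2
New prefix = 25 - 2 = 23
Supernet: 162.6.148.0/23


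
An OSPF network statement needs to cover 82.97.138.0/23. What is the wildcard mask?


Subnet mask: 255.255.254.0
Wildcard = 255.255.255.255 - subnet mask
255 - 255 = 0
255 - 255 = 0
255 - 254 = 1
255 - 0 = 255
Wildcard: 0.0.1.255


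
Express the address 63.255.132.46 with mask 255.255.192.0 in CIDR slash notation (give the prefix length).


Binary: 11111111.11111111.11000000.00000000
Count leading 1s
Prefix: /18


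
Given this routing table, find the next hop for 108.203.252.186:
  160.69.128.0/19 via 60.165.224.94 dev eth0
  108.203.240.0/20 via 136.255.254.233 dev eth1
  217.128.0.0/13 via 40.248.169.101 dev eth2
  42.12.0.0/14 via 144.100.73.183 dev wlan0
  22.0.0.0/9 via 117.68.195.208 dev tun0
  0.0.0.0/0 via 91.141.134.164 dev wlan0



Longest prefix match for 108.203.252.186:
  /19 160.69.128.0: no
  /20 108.203.240.0: MATCH
  /13 217.128.0.0: no
  /14 42.12.0.0: no
  /9 22.0.0.0: no
  /0 0.0.0.0: MATCH
Selected: next-hop 136.255.254.233 via eth1 (matched /20)


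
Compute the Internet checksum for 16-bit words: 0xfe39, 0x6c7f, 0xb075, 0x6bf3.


Sum all words (with carry folding):
+ 0xfe39 = 0xfe39
+ 0x6c7f = 0x6ab9
+ 0xb075 = 0x1b2f
+ 0x6bf3 = 0x8722
One's complement: ~0x8722
Checksum = 0x78dd


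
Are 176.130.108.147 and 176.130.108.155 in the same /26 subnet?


Mask: 255.255.255.192
176.130.108.147 AND mask = 176.130.108.128
176.130.108.155 AND mask = 176.130.108.128
Yes, same subnet (176.130.108.128)


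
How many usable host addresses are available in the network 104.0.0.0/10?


Host bits = 32 - 10 = 22
Total addresses = 2^22 = 4194304
Usable = total - 2 (network and broadcast)
Usable hosts: 4194302


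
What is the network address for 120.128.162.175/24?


IP:   01111000.10000000.10100010.10101111
Mask: 11111111.11111111.11111111.00000000
AND operation:
Net:  01111000.10000000.10100010.00000000
Network: 120.128.162.0/24


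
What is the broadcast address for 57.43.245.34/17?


Network: 57.43.128.0/17
Host bits = 15
Set all host bits to 1:
Broadcast: 57.43.255.255


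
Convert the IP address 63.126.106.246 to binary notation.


63 = 00111111
126 = 01111110
106 = 01101010
246 = 11110110
Binary: 00111111.01111110.01101010.11110110


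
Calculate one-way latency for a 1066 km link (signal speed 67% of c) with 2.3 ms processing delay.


Speed = 0.67 * 3e5 km/s = 201000 km/s
Propagation delay = 1066 / 201000 = 0.0053 s = 5.3035 ms
Processing delay = 2.3 ms
Total one-way latency = 7.6035 ms


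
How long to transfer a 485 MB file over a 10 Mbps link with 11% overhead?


Effective throughput = 10 * (1 - 11/100) = 8.9 Mbps
File size in Mb = 485 * 8 = 3880 Mb
Time = 3880 / 8.9
Time = 435.9551 seconds


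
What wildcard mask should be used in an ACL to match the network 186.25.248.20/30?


Subnet mask: 255.255.255.252
Wildcard = 255.255.255.255 - subnet mask
255 - 255 = 0
255 - 255 = 0
255 - 255 = 0
255 - 252 = 3
Wildcard: 0.0.0.3


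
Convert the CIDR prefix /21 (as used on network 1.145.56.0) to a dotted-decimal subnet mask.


/21 means 21 network bits, 11 host bits
Binary: 11111111111111111111100000000000
Mask: 255.255.248.0


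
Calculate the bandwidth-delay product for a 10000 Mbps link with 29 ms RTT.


BDP = bandwidth * RTT
= 10000 Mbps * 29 ms
= 10000 * 1e6 * 29 / 1000 bits
= 290000000 bits
= 36250000 bytes
= 35400.3906 KB
BDP = 290000000 bits (36250000 bytes)


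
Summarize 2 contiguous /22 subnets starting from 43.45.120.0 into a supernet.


Original prefix: /22
Number of subnets: 2 = 2^1
New prefix = 22 - 1 = 21
Supernet: 43.45.120.0/21


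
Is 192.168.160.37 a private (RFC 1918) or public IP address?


RFC 1918 private ranges:
  10.0.0.0/8 (10.0.0.0 - 10.255.255.255)
  172.16.0.0/12 (172.16.0.0 - 172.31.255.255)
  192.168.0.0/16 (192.168.0.0 - 192.168.255.255)
Private (in 192.168.0.0/16)


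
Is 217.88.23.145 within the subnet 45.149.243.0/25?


Subnet network: 45.149.243.0
Test IP AND mask: 217.88.23.128
No, 217.88.23.145 is not in 45.149.243.0/25


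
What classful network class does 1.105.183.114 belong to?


First octet: 1
Binary: 00000001
0xxxxxxx -> Class A (1-126)
Class A, default mask 255.0.0.0 (/8)


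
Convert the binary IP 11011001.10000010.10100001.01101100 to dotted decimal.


11011001 = 217
10000010 = 130
10100001 = 161
01101100 = 108
IP: 217.130.161.108


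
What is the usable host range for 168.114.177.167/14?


Network: 168.112.0.0
Broadcast: 168.115.255.255
First usable = network + 1
Last usable = broadcast - 1
Range: 168.112.0.1 to 168.115.255.254


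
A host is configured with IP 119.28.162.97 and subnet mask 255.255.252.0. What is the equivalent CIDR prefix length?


Binary: 11111111.11111111.11111100.00000000
Count leading 1s
Prefix: /22


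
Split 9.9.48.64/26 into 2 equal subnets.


New prefix = 26 + 1 = 27
Each subnet has 32 addresses
  9.9.48.64/27
  9.9.48.96/27
Subnets: 9.9.48.64/27, 9.9.48.96/27


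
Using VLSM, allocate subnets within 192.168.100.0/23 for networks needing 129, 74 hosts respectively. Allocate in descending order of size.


129 hosts -> /24 (254 usable): 192.168.100.0/24
74 hosts -> /25 (126 usable): 192.168.101.0/25
Allocation: 192.168.100.0/24 (129 hosts, 254 usable); 192.168.101.0/25 (74 hosts, 126 usable)


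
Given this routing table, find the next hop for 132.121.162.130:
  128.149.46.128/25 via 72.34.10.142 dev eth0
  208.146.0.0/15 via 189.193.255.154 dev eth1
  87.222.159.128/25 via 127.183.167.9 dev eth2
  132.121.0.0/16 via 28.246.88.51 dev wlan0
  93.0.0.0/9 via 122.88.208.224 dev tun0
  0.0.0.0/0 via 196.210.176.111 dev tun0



Longest prefix match for 132.121.162.130:
  /25 128.149.46.128: no
  /15 208.146.0.0: no
  /25 87.222.159.128: no
  /16 132.121.0.0: MATCH
  /9 93.0.0.0: no
  /0 0.0.0.0: MATCH
Selected: next-hop 28.246.88.51 via wlan0 (matched /16)


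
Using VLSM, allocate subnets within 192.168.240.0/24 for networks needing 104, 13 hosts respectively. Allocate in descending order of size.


104 hosts -> /25 (126 usable): 192.168.240.0/25
13 hosts -> /28 (14 usable): 192.168.240.128/28
Allocation: 192.168.240.0/25 (104 hosts, 126 usable); 192.168.240.128/28 (13 hosts, 14 usable)


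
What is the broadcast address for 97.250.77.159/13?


Network: 97.248.0.0/13
Host bits = 19
Set all host bits to 1:
Broadcast: 97.255.255.255


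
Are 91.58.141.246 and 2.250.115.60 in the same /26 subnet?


Mask: 255.255.255.192
91.58.141.246 AND mask = 91.58.141.192
2.250.115.60 AND mask = 2.250.115.0
No, different subnets (91.58.141.192 vs 2.250.115.0)


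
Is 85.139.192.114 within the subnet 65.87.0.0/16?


Subnet network: 65.87.0.0
Test IP AND mask: 85.139.0.0
No, 85.139.192.114 is not in 65.87.0.0/16


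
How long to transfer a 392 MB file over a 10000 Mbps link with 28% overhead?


Effective throughput = 10000 * (1 - 28/100) = 7200 Mbps
File size in Mb = 392 * 8 = 3136 Mb
Time = 3136 / 7200
Time = 0.4356 seconds


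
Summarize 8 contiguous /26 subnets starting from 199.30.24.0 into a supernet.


Original prefix: /26
Number of subnets: 8 = 2^3
New prefix = 26 - 3 = 23
Supernet: 199.30.24.0/23


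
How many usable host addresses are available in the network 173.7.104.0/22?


Host bits = 32 - 22 = 10
Total addresses = 2^10 = 1024
Usable = total - 2 (network and broadcast)
Usable hosts: 1022


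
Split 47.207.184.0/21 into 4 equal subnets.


New prefix = 21 + 2 = 23
Each subnet has 512 addresses
  47.207.184.0/23
  47.207.186.0/23
  47.207.188.0/23
  47.207.190.0/23
Subnets: 47.207.184.0/23, 47.207.186.0/23, 47.207.188.0/23, 47.207.190.0/23


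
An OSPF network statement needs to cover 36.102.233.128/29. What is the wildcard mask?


Subnet mask: 255.255.255.248
Wildcard = 255.255.255.255 - subnet mask
255 - 255 = 0
255 - 255 = 0
255 - 255 = 0
255 - 248 = 7
Wildcard: 0.0.0.7


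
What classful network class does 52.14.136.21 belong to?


First octet: 52
Binary: 00110100
0xxxxxxx -> Class A (1-126)
Class A, default mask 255.0.0.0 (/8)


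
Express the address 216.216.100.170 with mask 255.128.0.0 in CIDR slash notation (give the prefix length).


Binary: 11111111.10000000.00000000.00000000
Count leading 1s
Prefix: /9


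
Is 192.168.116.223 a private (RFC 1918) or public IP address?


RFC 1918 private ranges:
  10.0.0.0/8 (10.0.0.0 - 10.255.255.255)
  172.16.0.0/12 (172.16.0.0 - 172.31.255.255)
  192.168.0.0/16 (192.168.0.0 - 192.168.255.255)
Private (in 192.168.0.0/16)


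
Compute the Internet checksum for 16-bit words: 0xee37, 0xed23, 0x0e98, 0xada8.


Sum all words (with carry folding):
+ 0xee37 = 0xee37
+ 0xed23 = 0xdb5b
+ 0x0e98 = 0xe9f3
+ 0xada8 = 0x979c
One's complement: ~0x979c
Checksum = 0x6863


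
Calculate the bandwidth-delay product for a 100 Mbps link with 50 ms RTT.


BDP = bandwidth * RTT
= 100 Mbps * 50 ms
= 100 * 1e6 * 50 / 1000 bits
= 5000000 bits
= 625000 bytes
= 610.3516 KB
BDP = 5000000 bits (625000 bytes)


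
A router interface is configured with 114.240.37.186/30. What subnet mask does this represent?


/30 means 30 network bits, 2 host bits
Binary: 11111111111111111111111111111100
Mask: 255.255.255.252


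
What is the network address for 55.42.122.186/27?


IP:   00110111.00101010.01111010.10111010
Mask: 11111111.11111111.11111111.11100000
AND operation:
Net:  00110111.00101010.01111010.10100000
Network: 55.42.122.160/27


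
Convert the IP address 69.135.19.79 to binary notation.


69 = 01000101
135 = 10000111
19 = 00010011
79 = 01001111
Binary: 01000101.10000111.00010011.01001111


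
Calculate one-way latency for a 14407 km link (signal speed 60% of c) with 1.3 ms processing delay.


Speed = 0.6 * 3e5 km/s = 180000 km/s
Propagation delay = 14407 / 180000 = 0.08 s = 80.0389 ms
Processing delay = 1.3 ms
Total one-way latency = 81.3389 ms


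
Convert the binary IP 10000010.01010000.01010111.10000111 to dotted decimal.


10000010 = 130
01010000 = 80
01010111 = 87
10000111 = 135
IP: 130.80.87.135


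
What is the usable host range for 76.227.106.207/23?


Network: 76.227.106.0
Broadcast: 76.227.107.255
First usable = network + 1
Last usable = broadcast - 1
Range: 76.227.106.1 to 76.227.107.254


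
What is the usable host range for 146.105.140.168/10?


Network: 146.64.0.0
Broadcast: 146.127.255.255
First usable = network + 1
Last usable = broadcast - 1
Range: 146.64.0.1 to 146.127.255.254


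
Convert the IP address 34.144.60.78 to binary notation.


34 = 00100010
144 = 10010000
60 = 00111100
78 = 01001110
Binary: 00100010.10010000.00111100.01001110


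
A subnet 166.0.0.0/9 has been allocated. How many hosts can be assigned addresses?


Host bits = 32 - 9 = 23
Total addresses = 2^23 = 8388608
Usable = total - 2 (network and broadcast)
Usable hosts: 8388606


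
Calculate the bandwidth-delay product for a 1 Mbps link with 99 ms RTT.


BDP = bandwidth * RTT
= 1 Mbps * 99 ms
= 1 * 1e6 * 99 / 1000 bits
= 99000 bits
= 12375 bytes
= 12.085 KB
BDP = 99000 bits (12375 bytes)


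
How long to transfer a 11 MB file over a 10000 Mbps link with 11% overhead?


Effective throughput = 10000 * (1 - 11/100) = 8900 Mbps
File size in Mb = 11 * 8 = 88 Mb
Time = 88 / 8900
Time = 0.0099 seconds


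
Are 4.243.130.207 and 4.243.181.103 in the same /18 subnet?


Mask: 255.255.192.0
4.243.130.207 AND mask = 4.243.128.0
4.243.181.103 AND mask = 4.243.128.0
Yes, same subnet (4.243.128.0)


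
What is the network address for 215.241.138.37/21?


IP:   11010111.11110001.10001010.00100101
Mask: 11111111.11111111.11111000.00000000
AND operation:
Net:  11010111.11110001.10001000.00000000
Network: 215.241.136.0/21


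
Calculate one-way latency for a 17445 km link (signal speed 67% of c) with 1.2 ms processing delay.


Speed = 0.67 * 3e5 km/s = 201000 km/s
Propagation delay = 17445 / 201000 = 0.0868 s = 86.791 ms
Processing delay = 1.2 ms
Total one-way latency = 87.991 ms


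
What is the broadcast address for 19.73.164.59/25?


Network: 19.73.164.0/25
Host bits = 7
Set all host bits to 1:
Broadcast: 19.73.164.127


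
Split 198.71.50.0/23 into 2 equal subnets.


New prefix = 23 + 1 = 24
Each subnet has 256 addresses
  198.71.50.0/24
  198.71.51.0/24
Subnets: 198.71.50.0/24, 198.71.51.0/24


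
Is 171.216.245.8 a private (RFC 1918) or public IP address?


RFC 1918 private ranges:
  10.0.0.0/8 (10.0.0.0 - 10.255.255.255)
  172.16.0.0/12 (172.16.0.0 - 172.31.255.255)
  192.168.0.0/16 (192.168.0.0 - 192.168.255.255)
Public (not in any RFC 1918 range)


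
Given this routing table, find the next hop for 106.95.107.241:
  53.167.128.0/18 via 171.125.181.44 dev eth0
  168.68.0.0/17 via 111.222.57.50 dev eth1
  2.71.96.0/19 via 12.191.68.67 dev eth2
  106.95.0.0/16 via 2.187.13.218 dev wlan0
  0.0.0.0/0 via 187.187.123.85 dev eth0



Longest prefix match for 106.95.107.241:
  /18 53.167.128.0: no
  /17 168.68.0.0: no
  /19 2.71.96.0: no
  /16 106.95.0.0: MATCH
  /0 0.0.0.0: MATCH
Selected: next-hop 2.187.13.218 via wlan0 (matched /16)


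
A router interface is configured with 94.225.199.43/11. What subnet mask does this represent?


/11 means 11 network bits, 21 host bits
Binary: 11111111111000000000000000000000
Mask: 255.224.0.0


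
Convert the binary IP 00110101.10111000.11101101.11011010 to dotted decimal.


00110101 = 53
10111000 = 184
11101101 = 237
11011010 = 218
IP: 53.184.237.218


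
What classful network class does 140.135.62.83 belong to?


First octet: 140
Binary: 10001100
10xxxxxx -> Class B (128-191)
Class B, default mask 255.255.0.0 (/16)


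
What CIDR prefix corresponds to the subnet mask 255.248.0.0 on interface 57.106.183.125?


Binary: 11111111.11111000.00000000.00000000
Count leading 1s
Prefix: /13


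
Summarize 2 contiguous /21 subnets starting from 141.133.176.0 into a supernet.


Original prefix: /21
Number of subnets: 2 = 2^1
New prefix = 21 - 1 = 20
Supernet: 141.133.176.0/20


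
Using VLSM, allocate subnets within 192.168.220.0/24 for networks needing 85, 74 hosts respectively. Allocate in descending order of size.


85 hosts -> /25 (126 usable): 192.168.220.0/25
74 hosts -> /25 (126 usable): 192.168.220.128/25
Allocation: 192.168.220.0/25 (85 hosts, 126 usable); 192.168.220.128/25 (74 hosts, 126 usable)


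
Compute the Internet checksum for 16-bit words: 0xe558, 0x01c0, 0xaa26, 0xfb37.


Sum all words (with carry folding):
+ 0xe558 = 0xe558
+ 0x01c0 = 0xe718
+ 0xaa26 = 0x913f
+ 0xfb37 = 0x8c77
One's complement: ~0x8c77
Checksum = 0x7388


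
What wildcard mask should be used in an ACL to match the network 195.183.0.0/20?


Subnet mask: 255.255.240.0
Wildcard = 255.255.255.255 - subnet mask
255 - 255 = 0
255 - 255 = 0
255 - 240 = 15
255 - 0 = 255
Wildcard: 0.0.15.255


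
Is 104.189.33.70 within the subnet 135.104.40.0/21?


Subnet network: 135.104.40.0
Test IP AND mask: 104.189.32.0
No, 104.189.33.70 is not in 135.104.40.0/21


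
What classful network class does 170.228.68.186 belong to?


First octet: 170
Binary: 10101010
10xxxxxx -> Class B (128-191)
Class B, default mask 255.255.0.0 (/16)


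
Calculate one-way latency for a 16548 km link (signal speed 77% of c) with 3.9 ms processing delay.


Speed = 0.77 * 3e5 km/s = 231000 km/s
Propagation delay = 16548 / 231000 = 0.0716 s = 71.6364 ms
Processing delay = 3.9 ms
Total one-way latency = 75.5364 ms


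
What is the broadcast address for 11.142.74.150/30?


Network: 11.142.74.148/30
Host bits = 2
Set all host bits to 1:
Broadcast: 11.142.74.151


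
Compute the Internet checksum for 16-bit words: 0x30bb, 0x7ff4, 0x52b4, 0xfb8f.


Sum all words (with carry folding):
+ 0x30bb = 0x30bb
+ 0x7ff4 = 0xb0af
+ 0x52b4 = 0x0364
+ 0xfb8f = 0xfef3
One's complement: ~0xfef3
Checksum = 0x010c


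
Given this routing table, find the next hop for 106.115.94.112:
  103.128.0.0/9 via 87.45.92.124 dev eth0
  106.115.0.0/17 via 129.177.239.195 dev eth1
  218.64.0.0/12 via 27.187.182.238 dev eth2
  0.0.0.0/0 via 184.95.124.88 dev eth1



Longest prefix match for 106.115.94.112:
  /9 103.128.0.0: no
  /17 106.115.0.0: MATCH
  /12 218.64.0.0: no
  /0 0.0.0.0: MATCH
Selected: next-hop 129.177.239.195 via eth1 (matched /17)


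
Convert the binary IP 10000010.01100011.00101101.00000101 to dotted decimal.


10000010 = 130
01100011 = 99
00101101 = 45
00000101 = 5
IP: 130.99.45.5


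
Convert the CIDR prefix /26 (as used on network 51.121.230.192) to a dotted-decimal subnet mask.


/26 means 26 network bits, 6 host bits
Binary: 11111111111111111111111111000000
Mask: 255.255.255.192


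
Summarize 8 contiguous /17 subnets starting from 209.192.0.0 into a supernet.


Original prefix: /17
Number of subnets: 8 = 2^3
New prefix = 17 - 3 = 14
Supernet: 209.192.0.0/14


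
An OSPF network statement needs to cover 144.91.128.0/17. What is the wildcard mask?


Subnet mask: 255.255.128.0
Wildcard = 255.255.255.255 - subnet mask
255 - 255 = 0
255 - 255 = 0
255 - 128 = 127
255 - 0 = 255
Wildcard: 0.0.127.255


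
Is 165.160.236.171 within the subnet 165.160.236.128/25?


Subnet network: 165.160.236.128
Test IP AND mask: 165.160.236.128
Yes, 165.160.236.171 is in 165.160.236.128/25


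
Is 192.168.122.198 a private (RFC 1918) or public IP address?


RFC 1918 private ranges:
  10.0.0.0/8 (10.0.0.0 - 10.255.255.255)
  172.16.0.0/12 (172.16.0.0 - 172.31.255.255)
  192.168.0.0/16 (192.168.0.0 - 192.168.255.255)
Private (in 192.168.0.0/16)


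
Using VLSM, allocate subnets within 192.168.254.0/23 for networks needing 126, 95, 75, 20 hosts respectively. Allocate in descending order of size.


126 hosts -> /25 (126 usable): 192.168.254.0/25
95 hosts -> /25 (126 usable): 192.168.254.128/25
75 hosts -> /25 (126 usable): 192.168.255.0/25
20 hosts -> /27 (30 usable): 192.168.255.128/27
Allocation: 192.168.254.0/25 (126 hosts, 126 usable); 192.168.254.128/25 (95 hosts, 126 usable); 192.168.255.0/25 (75 hosts, 126 usable); 192.168.255.128/27 (20 hosts, 30 usable)


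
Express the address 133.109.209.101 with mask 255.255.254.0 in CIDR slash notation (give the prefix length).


Binary: 11111111.11111111.11111110.00000000
Count leading 1s
Prefix: /23


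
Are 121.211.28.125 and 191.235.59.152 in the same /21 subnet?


Mask: 255.255.248.0
121.211.28.125 AND mask = 121.211.24.0
191.235.59.152 AND mask = 191.235.56.0
No, different subnets (121.211.24.0 vs 191.235.56.0)


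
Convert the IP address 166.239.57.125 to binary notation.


166 = 10100110
239 = 11101111
57 = 00111001
125 = 01111101
Binary: 10100110.11101111.00111001.01111101


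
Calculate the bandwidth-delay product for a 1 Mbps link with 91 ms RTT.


BDP = bandwidth * RTT
= 1 Mbps * 91 ms
= 1 * 1e6 * 91 / 1000 bits
= 91000 bits
= 11375 bytes
= 11.1084 KB
BDP = 91000 bits (11375 bytes)


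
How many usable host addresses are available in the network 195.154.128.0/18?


Host bits = 32 - 18 = 14
Total addresses = 2^14 = 16384
Usable = total - 2 (network and broadcast)
Usable hosts: 16382


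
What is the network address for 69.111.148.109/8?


IP:   01000101.01101111.10010100.01101101
Mask: 11111111.00000000.00000000.00000000
AND operation:
Net:  01000101.00000000.00000000.00000000
Network: 69.0.0.0/8


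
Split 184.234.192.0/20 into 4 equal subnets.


New prefix = 20 + 2 = 22
Each subnet has 1024 addresses
  184.234.192.0/22
  184.234.196.0/22
  184.234.200.0/22
  184.234.204.0/22
Subnets: 184.234.192.0/22, 184.234.196.0/22, 184.234.200.0/22, 184.234.204.0/22


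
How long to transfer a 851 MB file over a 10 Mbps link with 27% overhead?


Effective throughput = 10 * (1 - 27/100) = 7.3 Mbps
File size in Mb = 851 * 8 = 6808 Mb
Time = 6808 / 7.3
Time = 932.6027 seconds


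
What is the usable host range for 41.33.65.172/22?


Network: 41.33.64.0
Broadcast: 41.33.67.255
First usable = network + 1
Last usable = broadcast - 1
Range: 41.33.64.1 to 41.33.67.254


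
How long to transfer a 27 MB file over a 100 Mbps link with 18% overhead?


Effective throughput = 100 * (1 - 18/100) = 82 Mbps
File size in Mb = 27 * 8 = 216 Mb
Time = 216 / 82
Time = 2.6341 seconds


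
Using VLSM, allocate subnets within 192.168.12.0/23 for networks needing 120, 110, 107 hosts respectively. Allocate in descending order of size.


120 hosts -> /25 (126 usable): 192.168.12.0/25
110 hosts -> /25 (126 usable): 192.168.12.128/25
107 hosts -> /25 (126 usable): 192.168.13.0/25
Allocation: 192.168.12.0/25 (120 hosts, 126 usable); 192.168.12.128/25 (110 hosts, 126 usable); 192.168.13.0/25 (107 hosts, 126 usable)


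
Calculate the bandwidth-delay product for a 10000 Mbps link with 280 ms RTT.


BDP = bandwidth * RTT
= 10000 Mbps * 280 ms
= 10000 * 1e6 * 280 / 1000 bits
= 2800000000 bits
= 350000000 bytes
= 341796.875 KB
BDP = 2800000000 bits (350000000 bytes)


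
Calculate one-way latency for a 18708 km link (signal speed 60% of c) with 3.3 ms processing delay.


Speed = 0.6 * 3e5 km/s = 180000 km/s
Propagation delay = 18708 / 180000 = 0.1039 s = 103.9333 ms
Processing delay = 3.3 ms
Total one-way latency = 107.2333 ms


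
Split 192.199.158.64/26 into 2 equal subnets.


New prefix = 26 + 1 = 27
Each subnet has 32 addresses
  192.199.158.64/27
  192.199.158.96/27
Subnets: 192.199.158.64/27, 192.199.158.96/27


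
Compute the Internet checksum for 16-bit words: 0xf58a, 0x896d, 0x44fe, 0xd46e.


Sum all words (with carry folding):
+ 0xf58a = 0xf58a
+ 0x896d = 0x7ef8
+ 0x44fe = 0xc3f6
+ 0xd46e = 0x9865
One's complement: ~0x9865
Checksum = 0x679a


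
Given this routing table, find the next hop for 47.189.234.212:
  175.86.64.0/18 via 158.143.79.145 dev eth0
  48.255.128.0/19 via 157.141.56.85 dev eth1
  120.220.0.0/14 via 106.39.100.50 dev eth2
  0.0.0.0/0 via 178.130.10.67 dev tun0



Longest prefix match for 47.189.234.212:
  /18 175.86.64.0: no
  /19 48.255.128.0: no
  /14 120.220.0.0: no
  /0 0.0.0.0: MATCH
Selected: next-hop 178.130.10.67 via tun0 (matched /0)


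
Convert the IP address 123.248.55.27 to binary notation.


123 = 01111011
248 = 11111000
55 = 00110111
27 = 00011011
Binary: 01111011.11111000.00110111.00011011


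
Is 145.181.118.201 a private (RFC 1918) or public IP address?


RFC 1918 private ranges:
  10.0.0.0/8 (10.0.0.0 - 10.255.255.255)
  172.16.0.0/12 (172.16.0.0 - 172.31.255.255)
  192.168.0.0/16 (192.168.0.0 - 192.168.255.255)
Public (not in any RFC 1918 range)


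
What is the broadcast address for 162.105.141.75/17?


Network: 162.105.128.0/17
Host bits = 15
Set all host bits to 1:
Broadcast: 162.105.255.255


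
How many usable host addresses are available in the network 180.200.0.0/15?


Host bits = 32 - 15 = 17
Total addresses = 2^17 = 131072
Usable = total - 2 (network and broadcast)
Usable hosts: 131070


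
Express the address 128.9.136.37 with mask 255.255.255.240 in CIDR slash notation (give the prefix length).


Binary: 11111111.11111111.11111111.11110000
Count leading 1s
Prefix: /28


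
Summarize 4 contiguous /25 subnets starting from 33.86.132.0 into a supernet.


Original prefix: /25
Number of subnets: 4 = 2^2
New prefix = 25 - 2 = 23
Supernet: 33.86.132.0/23


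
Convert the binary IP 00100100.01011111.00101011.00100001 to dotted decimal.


00100100 = 36
01011111 = 95
00101011 = 43
00100001 = 33
IP: 36.95.43.33


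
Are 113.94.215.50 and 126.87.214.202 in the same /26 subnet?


Mask: 255.255.255.192
113.94.215.50 AND mask = 113.94.215.0
126.87.214.202 AND mask = 126.87.214.192
No, different subnets (113.94.215.0 vs 126.87.214.192)


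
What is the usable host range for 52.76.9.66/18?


Network: 52.76.0.0
Broadcast: 52.76.63.255
First usable = network + 1
Last usable = broadcast - 1
Range: 52.76.0.1 to 52.76.63.254


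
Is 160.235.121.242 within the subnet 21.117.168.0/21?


Subnet network: 21.117.168.0
Test IP AND mask: 160.235.120.0
No, 160.235.121.242 is not in 21.117.168.0/21


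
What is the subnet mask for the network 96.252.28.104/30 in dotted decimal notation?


/30 means 30 network bits, 2 host bits
Binary: 11111111111111111111111111111100
Mask: 255.255.255.252


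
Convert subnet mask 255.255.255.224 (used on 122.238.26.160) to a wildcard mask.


Subnet mask: 255.255.255.224
Wildcard = 255.255.255.255 - subnet mask
255 - 255 = 0
255 - 255 = 0
255 - 255 = 0
255 - 224 = 31
Wildcard: 0.0.0.31


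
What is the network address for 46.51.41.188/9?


IP:   00101110.00110011.00101001.10111100
Mask: 11111111.10000000.00000000.00000000
AND operation:
Net:  00101110.00000000.00000000.00000000
Network: 46.0.0.0/9


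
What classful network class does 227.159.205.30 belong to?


First octet: 227
Binary: 11100011
1110xxxx -> Class D (224-239)
Class D (multicast), default mask N/A


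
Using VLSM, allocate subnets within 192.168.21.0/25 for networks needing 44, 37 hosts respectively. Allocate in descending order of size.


44 hosts -> /26 (62 usable): 192.168.21.0/26
37 hosts -> /26 (62 usable): 192.168.21.64/26
Allocation: 192.168.21.0/26 (44 hosts, 62 usable); 192.168.21.64/26 (37 hosts, 62 usable)


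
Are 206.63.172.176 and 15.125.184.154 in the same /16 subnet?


Mask: 255.255.0.0
206.63.172.176 AND mask = 206.63.0.0
15.125.184.154 AND mask = 15.125.0.0
No, different subnets (206.63.0.0 vs 15.125.0.0)


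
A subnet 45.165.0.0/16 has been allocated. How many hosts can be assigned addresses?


Host bits = 32 - 16 = 16
Total addresses = 2^16 = 65536
Usable = total - 2 (network and broadcast)
Usable hosts: 65534


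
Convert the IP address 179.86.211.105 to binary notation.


179 = 10110011
86 = 01010110
211 = 11010011
105 = 01101001
Binary: 10110011.01010110.11010011.01101001


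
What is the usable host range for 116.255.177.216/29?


Network: 116.255.177.216
Broadcast: 116.255.177.223
First usable = network + 1
Last usable = broadcast - 1
Range: 116.255.177.217 to 116.255.177.222


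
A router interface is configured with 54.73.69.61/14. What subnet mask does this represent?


/14 means 14 network bits, 18 host bits
Binary: 11111111111111000000000000000000
Mask: 255.252.0.0


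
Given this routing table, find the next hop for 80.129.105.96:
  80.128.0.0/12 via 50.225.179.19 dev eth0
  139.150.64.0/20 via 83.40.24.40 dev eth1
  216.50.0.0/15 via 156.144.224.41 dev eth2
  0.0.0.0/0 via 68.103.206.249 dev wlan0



Longest prefix match for 80.129.105.96:
  /12 80.128.0.0: MATCH
  /20 139.150.64.0: no
  /15 216.50.0.0: no
  /0 0.0.0.0: MATCH
Selected: next-hop 50.225.179.19 via eth0 (matched /12)


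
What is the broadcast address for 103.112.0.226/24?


Network: 103.112.0.0/24
Host bits = 8
Set all host bits to 1:
Broadcast: 103.112.0.255


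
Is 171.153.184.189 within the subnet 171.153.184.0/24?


Subnet network: 171.153.184.0
Test IP AND mask: 171.153.184.0
Yes, 171.153.184.189 is in 171.153.184.0/24


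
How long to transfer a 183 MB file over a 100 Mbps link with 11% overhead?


Effective throughput = 100 * (1 - 11/100) = 89 Mbps
File size in Mb = 183 * 8 = 1464 Mb
Time = 1464 / 89
Time = 16.4494 seconds


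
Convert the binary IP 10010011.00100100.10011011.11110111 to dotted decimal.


10010011 = 147
00100100 = 36
10011011 = 155
11110111 = 247
IP: 147.36.155.247


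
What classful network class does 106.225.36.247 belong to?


First octet: 106
Binary: 01101010
0xxxxxxx -> Class A (1-126)
Class A, default mask 255.0.0.0 (/8)


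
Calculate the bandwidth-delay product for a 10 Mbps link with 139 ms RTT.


BDP = bandwidth * RTT
= 10 Mbps * 139 ms
= 10 * 1e6 * 139 / 1000 bits
= 1390000 bits
= 173750 bytes
= 169.6777 KB
BDP = 1390000 bits (173750 bytes)


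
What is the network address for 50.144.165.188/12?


IP:   00110010.10010000.10100101.10111100
Mask: 11111111.11110000.00000000.00000000
AND operation:
Net:  00110010.10010000.00000000.00000000
Network: 50.144.0.0/12


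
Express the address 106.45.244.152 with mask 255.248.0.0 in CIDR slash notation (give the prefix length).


Binary: 11111111.11111000.00000000.00000000
Count leading 1s
Prefix: /13


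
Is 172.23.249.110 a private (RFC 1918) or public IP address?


RFC 1918 private ranges:
  10.0.0.0/8 (10.0.0.0 - 10.255.255.255)
  172.16.0.0/12 (172.16.0.0 - 172.31.255.255)
  192.168.0.0/16 (192.168.0.0 - 192.168.255.255)
Private (in 172.16.0.0/12)


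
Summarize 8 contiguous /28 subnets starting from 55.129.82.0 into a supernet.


Original prefix: /28
Number of subnets: 8 = 2^3
New prefix = 28 - 3 = 25
Supernet: 55.129.82.0/25


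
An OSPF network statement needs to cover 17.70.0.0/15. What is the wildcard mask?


Subnet mask: 255.254.0.0
Wildcard = 255.255.255.255 - subnet mask
255 - 255 = 0
255 - 254 = 1
255 - 0 = 255
255 - 0 = 255
Wildcard: 0.1.255.255


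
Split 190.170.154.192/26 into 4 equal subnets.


New prefix = 26 + 2 = 28
Each subnet has 16 addresses
  190.170.154.192/28
  190.170.154.208/28
  190.170.154.224/28
  190.170.154.240/28
Subnets: 190.170.154.192/28, 190.170.154.208/28, 190.170.154.224/28, 190.170.154.240/28


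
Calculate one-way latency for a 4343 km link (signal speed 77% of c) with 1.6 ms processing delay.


Speed = 0.77 * 3e5 km/s = 231000 km/s
Propagation delay = 4343 / 231000 = 0.0188 s = 18.8009 ms
Processing delay = 1.6 ms
Total one-way latency = 20.4009 ms


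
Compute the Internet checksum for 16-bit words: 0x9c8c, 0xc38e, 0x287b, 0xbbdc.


Sum all words (with carry folding):
+ 0x9c8c = 0x9c8c
+ 0xc38e = 0x601b
+ 0x287b = 0x8896
+ 0xbbdc = 0x4473
One's complement: ~0x4473
Checksum = 0xbb8c


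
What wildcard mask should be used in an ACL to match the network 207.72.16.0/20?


Subnet mask: 255.255.240.0
Wildcard = 255.255.255.255 - subnet mask
255 - 255 = 0
255 - 255 = 0
255 - 240 = 15
255 - 0 = 255
Wildcard: 0.0.15.255


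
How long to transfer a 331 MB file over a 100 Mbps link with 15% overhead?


Effective throughput = 100 * (1 - 15/100) = 85 Mbps
File size in Mb = 331 * 8 = 2648 Mb
Time = 2648 / 85
Time = 31.1529 seconds


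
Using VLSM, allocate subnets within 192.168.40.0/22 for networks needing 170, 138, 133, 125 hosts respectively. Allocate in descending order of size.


170 hosts -> /24 (254 usable): 192.168.40.0/24
138 hosts -> /24 (254 usable): 192.168.41.0/24
133 hosts -> /24 (254 usable): 192.168.42.0/24
125 hosts -> /25 (126 usable): 192.168.43.0/25
Allocation: 192.168.40.0/24 (170 hosts, 254 usable); 192.168.41.0/24 (138 hosts, 254 usable); 192.168.42.0/24 (133 hosts, 254 usable); 192.168.43.0/25 (125 hosts, 126 usable)


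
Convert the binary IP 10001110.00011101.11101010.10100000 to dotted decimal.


10001110 = 142
00011101 = 29
11101010 = 234
10100000 = 160
IP: 142.29.234.160


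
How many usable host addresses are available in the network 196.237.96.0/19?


Host bits = 32 - 19 = 13
Total addresses = 2^13 = 8192
Usable = total - 2 (network and broadcast)
Usable hosts: 8190
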